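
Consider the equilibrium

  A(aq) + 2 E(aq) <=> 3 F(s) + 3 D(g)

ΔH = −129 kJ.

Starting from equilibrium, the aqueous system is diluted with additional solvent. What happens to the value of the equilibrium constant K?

The equilibrium constant depends only on temperature. This perturbation may move the position of equilibrium, but since T is unchanged, K itself is unchanged.

unchanged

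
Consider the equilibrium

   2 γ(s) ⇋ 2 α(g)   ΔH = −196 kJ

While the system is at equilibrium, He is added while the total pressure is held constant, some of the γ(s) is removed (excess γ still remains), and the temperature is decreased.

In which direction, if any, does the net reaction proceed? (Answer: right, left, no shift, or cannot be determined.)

Adding inert gas at constant total pressure expands the volume and lowers every reacting partial pressure. With Δn_gas = 2 − 0 = +2, Q moves away from K toward the side with fewer gas moles, so the system shifts toward the side with more gas moles — to the right.
γ is a pure solid; its activity is 1 regardless of amount, so Q is unaffected — no shift from this change.
The forward reaction is exothermic. Lowering T favours the exothermic direction — shift to the right.
Only the nonzero effect(s) matter; the net shift is to the right.

right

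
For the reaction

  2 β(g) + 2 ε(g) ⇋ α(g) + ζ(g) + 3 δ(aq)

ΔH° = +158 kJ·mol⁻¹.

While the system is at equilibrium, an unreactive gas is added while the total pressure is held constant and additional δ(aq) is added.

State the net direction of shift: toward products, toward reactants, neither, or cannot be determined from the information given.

left

Adding inert gas at constant total pressure expands the volume and lowers every reacting partial pressure. With Δn_gas = 2 − 4 = -2, Q moves away from K toward the side with fewer gas moles, so the system shifts toward the side with more gas moles — to the left.
Adding δ (aq), a product, drives the reaction to the left.
All effects act in the same direction — net shift to the left.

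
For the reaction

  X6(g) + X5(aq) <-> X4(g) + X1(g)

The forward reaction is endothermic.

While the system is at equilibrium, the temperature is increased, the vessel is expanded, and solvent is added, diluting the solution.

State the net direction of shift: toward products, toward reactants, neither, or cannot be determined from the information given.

The forward reaction is endothermic. Raising T favours the endothermic direction — shift to the right.
Gas moles: reactants 1, products 2 (Δn_gas = +1). Expansion shifts the system toward the side with more moles of gas — to the right.
Dilution lowers every aqueous concentration by the same factor. Δn_aq = 0 − 1 = -1, so the system shifts toward the side with more dissolved moles — to the left.
The individual effects push in opposite directions; without quantitative information the net direction cannot be determined.

cannot be determined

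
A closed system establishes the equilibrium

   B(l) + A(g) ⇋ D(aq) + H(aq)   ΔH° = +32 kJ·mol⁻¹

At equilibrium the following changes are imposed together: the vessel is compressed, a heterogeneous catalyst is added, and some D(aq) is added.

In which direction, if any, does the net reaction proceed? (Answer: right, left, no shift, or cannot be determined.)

cannot be determined

Gas moles: reactants 1, products 0 (Δn_gas = -1). Compression shifts the system toward the side with fewer moles of gas — to the right.
A catalyst speeds both forward and reverse rates equally; it changes neither Q nor K — no shift from this change.
Adding D (aq), a product, drives the reaction to the left.
The individual effects push in opposite directions; without quantitative information the net direction cannot be determined.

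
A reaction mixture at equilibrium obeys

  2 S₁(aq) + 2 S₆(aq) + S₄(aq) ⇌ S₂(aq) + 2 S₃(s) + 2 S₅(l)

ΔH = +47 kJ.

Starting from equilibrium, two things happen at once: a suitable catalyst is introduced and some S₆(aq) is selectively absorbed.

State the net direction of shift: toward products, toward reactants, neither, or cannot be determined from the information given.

A catalyst speeds both forward and reverse rates equally; it changes neither Q nor K — no shift from this change.
Removing S₆ (aq), a reactant, drives the reaction to the left.
Only the nonzero effect(s) matter; the net shift is to the left.

left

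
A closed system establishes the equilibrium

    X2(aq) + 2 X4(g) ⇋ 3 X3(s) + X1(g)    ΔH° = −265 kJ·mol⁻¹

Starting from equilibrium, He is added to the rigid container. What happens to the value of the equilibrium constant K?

unchanged

The equilibrium constant depends only on temperature. This perturbation changes neither the position of equilibrium nor K.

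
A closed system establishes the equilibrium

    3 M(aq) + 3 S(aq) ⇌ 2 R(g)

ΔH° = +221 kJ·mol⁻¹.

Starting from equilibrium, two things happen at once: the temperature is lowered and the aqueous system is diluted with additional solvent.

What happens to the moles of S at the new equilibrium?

The forward reaction is endothermic. Lowering T favours the exothermic direction — shift to the left.
Dilution lowers every aqueous concentration by the same factor. Δn_aq = 0 − 6 = -6, so the system shifts toward the side with more dissolved moles — to the left.
The net shift is to the left. S is a reactant, so its amount increases.

increases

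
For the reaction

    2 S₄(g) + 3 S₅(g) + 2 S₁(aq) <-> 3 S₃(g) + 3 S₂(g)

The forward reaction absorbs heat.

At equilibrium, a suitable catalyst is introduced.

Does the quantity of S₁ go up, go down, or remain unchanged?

unchanged

A catalyst speeds both forward and reverse rates equally; it changes neither Q nor K — no shift from this change.
No net shift occurs, so the amount of S₁ is unchanged.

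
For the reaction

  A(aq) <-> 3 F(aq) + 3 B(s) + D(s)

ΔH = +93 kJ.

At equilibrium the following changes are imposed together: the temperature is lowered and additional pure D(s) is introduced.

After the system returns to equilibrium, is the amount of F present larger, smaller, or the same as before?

decreases

The forward reaction is endothermic. Lowering T favours the exothermic direction — shift to the left.
D is a pure solid; its activity is 1 regardless of amount, so Q is unaffected — no shift from this change.
The net shift is to the left. F is a product, so its amount decreases.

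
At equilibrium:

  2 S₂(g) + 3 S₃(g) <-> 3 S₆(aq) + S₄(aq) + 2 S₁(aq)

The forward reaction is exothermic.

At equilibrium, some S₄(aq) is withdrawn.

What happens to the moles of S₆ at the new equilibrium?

Removing S₄ (aq), a product, drives the reaction to the right.
The net shift is to the right. S₆ is a product, so its amount increases.

increases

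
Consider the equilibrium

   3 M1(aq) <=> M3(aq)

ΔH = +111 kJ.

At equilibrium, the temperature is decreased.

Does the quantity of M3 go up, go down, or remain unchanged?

decreases

The forward reaction is endothermic. Lowering T favours the exothermic direction — shift to the left.
The net shift is to the left. M3 is a product, so its amount decreases.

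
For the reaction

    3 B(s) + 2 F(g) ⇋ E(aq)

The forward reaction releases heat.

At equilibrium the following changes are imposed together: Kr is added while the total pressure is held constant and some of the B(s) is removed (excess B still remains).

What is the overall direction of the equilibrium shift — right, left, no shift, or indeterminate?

left

Adding inert gas at constant total pressure expands the volume and lowers every reacting partial pressure. With Δn_gas = 0 − 2 = -2, Q moves away from K toward the side with fewer gas moles, so the system shifts toward the side with more gas moles — to the left.
B is a pure solid; its activity is 1 regardless of amount, so Q is unaffected — no shift from this change.
Only the nonzero effect(s) matter; the net shift is to the left.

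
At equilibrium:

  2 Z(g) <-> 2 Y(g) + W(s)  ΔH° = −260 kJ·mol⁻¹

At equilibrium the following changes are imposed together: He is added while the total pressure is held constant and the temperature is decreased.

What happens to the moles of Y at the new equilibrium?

Adding inert gas at constant total pressure expands the volume, scaling every reacting partial pressure by the same factor. Δn_gas = 2 − 2 = 0, so Q is unchanged — no shift.
The forward reaction is exothermic. Lowering T favours the exothermic direction — shift to the right.
The net shift is to the right. Y is a product, so its amount increases.

increases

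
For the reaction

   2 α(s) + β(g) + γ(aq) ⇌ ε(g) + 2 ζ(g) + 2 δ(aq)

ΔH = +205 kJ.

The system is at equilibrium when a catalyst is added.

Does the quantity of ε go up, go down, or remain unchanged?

A catalyst speeds both forward and reverse rates equally; it changes neither Q nor K — no shift from this change.
No net shift occurs, so the amount of ε is unchanged.

unchanged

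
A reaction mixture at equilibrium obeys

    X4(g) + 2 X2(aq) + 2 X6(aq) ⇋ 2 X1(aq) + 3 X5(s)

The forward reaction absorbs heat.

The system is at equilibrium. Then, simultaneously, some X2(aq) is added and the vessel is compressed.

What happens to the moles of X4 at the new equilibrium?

decreases

Adding X2 (aq), a reactant, drives the reaction to the right.
Gas moles: reactants 1, products 0 (Δn_gas = -1). Compression shifts the system toward the side with fewer moles of gas — to the right.
The net shift is to the right. X4 is a reactant, so its amount decreases.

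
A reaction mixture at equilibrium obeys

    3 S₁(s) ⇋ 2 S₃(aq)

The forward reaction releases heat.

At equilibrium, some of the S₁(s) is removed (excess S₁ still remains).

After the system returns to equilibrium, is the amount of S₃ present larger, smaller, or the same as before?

S₁ is a pure solid; its activity is 1 regardless of amount, so Q is unaffected — no shift from this change.
No net shift occurs, so the amount of S₃ is unchanged.

unchanged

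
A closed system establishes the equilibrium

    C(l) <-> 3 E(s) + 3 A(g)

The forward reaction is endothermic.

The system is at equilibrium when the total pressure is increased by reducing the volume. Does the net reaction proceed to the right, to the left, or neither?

left

Gas moles: reactants 0, products 3 (Δn_gas = +3). Compression shifts the system toward the side with fewer moles of gas — to the left.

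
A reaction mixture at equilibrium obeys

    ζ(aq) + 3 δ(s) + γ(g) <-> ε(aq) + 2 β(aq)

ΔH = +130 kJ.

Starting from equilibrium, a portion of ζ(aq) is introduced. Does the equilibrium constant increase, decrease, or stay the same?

unchanged

The equilibrium constant depends only on temperature. This perturbation may move the position of equilibrium, but since T is unchanged, K itself is unchanged.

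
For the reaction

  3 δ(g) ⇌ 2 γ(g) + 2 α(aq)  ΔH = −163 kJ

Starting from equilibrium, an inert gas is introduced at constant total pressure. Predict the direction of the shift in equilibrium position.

left

Adding inert gas at constant total pressure expands the volume and lowers every reacting partial pressure. With Δn_gas = 2 − 3 = -1, Q moves away from K toward the side with fewer gas moles, so the system shifts toward the side with more gas moles — to the left.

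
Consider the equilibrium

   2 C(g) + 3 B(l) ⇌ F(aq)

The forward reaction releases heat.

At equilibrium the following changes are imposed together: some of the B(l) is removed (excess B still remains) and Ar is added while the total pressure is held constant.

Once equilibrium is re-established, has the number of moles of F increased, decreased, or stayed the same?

B is a pure liquid; its activity is 1 regardless of amount, so Q is unaffected — no shift from this change.
Adding inert gas at constant total pressure expands the volume and lowers every reacting partial pressure. With Δn_gas = 0 − 2 = -2, Q moves away from K toward the side with fewer gas moles, so the system shifts toward the side with more gas moles — to the left.
The net shift is to the left. F is a product, so its amount decreases.

decreases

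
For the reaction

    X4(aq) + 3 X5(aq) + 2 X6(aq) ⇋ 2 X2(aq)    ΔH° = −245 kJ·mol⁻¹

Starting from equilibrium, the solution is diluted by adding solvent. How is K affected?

unchanged

The equilibrium constant depends only on temperature. This perturbation may move the position of equilibrium, but since T is unchanged, K itself is unchanged.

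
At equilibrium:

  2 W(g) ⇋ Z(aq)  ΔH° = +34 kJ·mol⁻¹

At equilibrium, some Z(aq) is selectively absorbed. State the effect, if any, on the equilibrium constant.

unchanged

The equilibrium constant depends only on temperature. This perturbation may move the position of equilibrium, but since T is unchanged, K itself is unchanged.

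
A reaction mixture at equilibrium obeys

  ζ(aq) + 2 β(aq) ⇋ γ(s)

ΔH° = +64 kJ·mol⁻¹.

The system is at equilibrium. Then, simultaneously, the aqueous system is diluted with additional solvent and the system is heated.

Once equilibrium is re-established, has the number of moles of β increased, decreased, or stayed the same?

cannot be determined

Dilution lowers every aqueous concentration by the same factor. Δn_aq = 0 − 3 = -3, so the system shifts toward the side with more dissolved moles — to the left.
The forward reaction is endothermic. Raising T favours the endothermic direction — shift to the right.
The two effects oppose each other, so the net shift — and hence the change in β — cannot be determined from the given information.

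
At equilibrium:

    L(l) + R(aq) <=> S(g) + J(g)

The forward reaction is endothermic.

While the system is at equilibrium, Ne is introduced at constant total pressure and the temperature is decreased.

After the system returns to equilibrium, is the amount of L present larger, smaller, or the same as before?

Adding inert gas at constant total pressure expands the volume and lowers every reacting partial pressure. With Δn_gas = 2 − 0 = +2, Q moves away from K toward the side with fewer gas moles, so the system shifts toward the side with more gas moles — to the right.
The forward reaction is endothermic. Lowering T favours the exothermic direction — shift to the left.
The two effects oppose each other, so the net shift — and hence the change in L — cannot be determined from the given information.

cannot be determined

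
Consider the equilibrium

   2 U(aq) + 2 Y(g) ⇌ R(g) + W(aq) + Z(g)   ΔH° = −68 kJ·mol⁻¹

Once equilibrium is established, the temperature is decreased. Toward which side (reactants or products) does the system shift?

The forward reaction is exothermic. Lowering T favours the exothermic direction — shift to the right.

right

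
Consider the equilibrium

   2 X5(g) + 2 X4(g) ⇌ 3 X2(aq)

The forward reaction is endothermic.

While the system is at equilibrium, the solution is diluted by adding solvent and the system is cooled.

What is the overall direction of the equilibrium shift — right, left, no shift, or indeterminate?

cannot be determined

Dilution lowers every aqueous concentration by the same factor. Δn_aq = 3 − 0 = +3, so the system shifts toward the side with more dissolved moles — to the right.
The forward reaction is endothermic. Lowering T favours the exothermic direction — shift to the left.
The individual effects push in opposite directions; without quantitative information the net direction cannot be determined.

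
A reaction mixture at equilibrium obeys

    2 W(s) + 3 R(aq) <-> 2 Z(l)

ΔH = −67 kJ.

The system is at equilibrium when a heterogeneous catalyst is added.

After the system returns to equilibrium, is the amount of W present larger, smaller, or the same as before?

unchanged

A catalyst speeds both forward and reverse rates equally; it changes neither Q nor K — no shift from this change.
No net shift occurs, so the amount of W is unchanged.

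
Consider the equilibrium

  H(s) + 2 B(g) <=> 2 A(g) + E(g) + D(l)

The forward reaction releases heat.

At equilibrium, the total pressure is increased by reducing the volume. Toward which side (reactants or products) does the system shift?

Gas moles: reactants 2, products 3 (Δn_gas = +1). Compression shifts the system toward the side with fewer moles of gas — to the left.

left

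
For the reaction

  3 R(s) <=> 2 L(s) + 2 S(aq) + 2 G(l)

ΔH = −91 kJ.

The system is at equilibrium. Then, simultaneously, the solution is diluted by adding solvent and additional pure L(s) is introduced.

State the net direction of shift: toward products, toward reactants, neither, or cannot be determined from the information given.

right

Dilution lowers every aqueous concentration by the same factor. Δn_aq = 2 − 0 = +2, so the system shifts toward the side with more dissolved moles — to the right.
L is a pure solid; its activity is 1 regardless of amount, so Q is unaffected — no shift from this change.
Only the nonzero effect(s) matter; the net shift is to the right.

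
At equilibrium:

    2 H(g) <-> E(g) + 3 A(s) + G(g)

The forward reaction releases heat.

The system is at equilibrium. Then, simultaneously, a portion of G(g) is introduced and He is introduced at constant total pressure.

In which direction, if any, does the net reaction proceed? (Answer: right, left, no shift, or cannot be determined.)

Adding G (g), a product, drives the reaction to the left.
Adding inert gas at constant total pressure expands the volume, scaling every reacting partial pressure by the same factor. Δn_gas = 2 − 2 = 0, so Q is unchanged — no shift.
Only the nonzero effect(s) matter; the net shift is to the left.

left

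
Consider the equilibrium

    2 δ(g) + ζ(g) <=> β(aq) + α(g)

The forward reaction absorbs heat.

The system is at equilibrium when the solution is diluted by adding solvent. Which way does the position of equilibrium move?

right

Dilution lowers every aqueous concentration by the same factor. Δn_aq = 1 − 0 = +1, so the system shifts toward the side with more dissolved moles — to the right.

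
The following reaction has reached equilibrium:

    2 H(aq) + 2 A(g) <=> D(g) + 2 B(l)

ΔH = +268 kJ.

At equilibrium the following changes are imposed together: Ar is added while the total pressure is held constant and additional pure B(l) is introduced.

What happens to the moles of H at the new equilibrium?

increases

Adding inert gas at constant total pressure expands the volume and lowers every reacting partial pressure. With Δn_gas = 1 − 2 = -1, Q moves away from K toward the side with fewer gas moles, so the system shifts toward the side with more gas moles — to the left.
B is a pure liquid; its activity is 1 regardless of amount, so Q is unaffected — no shift from this change.
The net shift is to the left. H is a reactant, so its amount increases.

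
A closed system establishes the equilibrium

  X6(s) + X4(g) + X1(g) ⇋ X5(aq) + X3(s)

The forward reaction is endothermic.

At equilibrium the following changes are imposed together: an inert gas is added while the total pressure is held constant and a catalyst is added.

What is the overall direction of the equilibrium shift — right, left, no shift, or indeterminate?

left

Adding inert gas at constant total pressure expands the volume and lowers every reacting partial pressure. With Δn_gas = 0 − 2 = -2, Q moves away from K toward the side with fewer gas moles, so the system shifts toward the side with more gas moles — to the left.
A catalyst speeds both forward and reverse rates equally; it changes neither Q nor K — no shift from this change.
Only the nonzero effect(s) matter; the net shift is to the left.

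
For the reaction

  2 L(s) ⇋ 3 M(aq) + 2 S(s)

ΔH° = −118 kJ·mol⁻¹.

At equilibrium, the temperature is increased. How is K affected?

K depends on temperature via the van 't Hoff relation. The forward reaction is exothermic, so raising T decreases K.

decreases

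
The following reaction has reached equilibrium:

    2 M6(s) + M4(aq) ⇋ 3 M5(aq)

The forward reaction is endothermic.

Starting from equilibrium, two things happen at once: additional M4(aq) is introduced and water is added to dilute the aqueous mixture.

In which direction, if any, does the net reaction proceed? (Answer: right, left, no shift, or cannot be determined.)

right

Adding M4 (aq), a reactant, drives the reaction to the right.
Dilution lowers every aqueous concentration by the same factor. Δn_aq = 3 − 1 = +2, so the system shifts toward the side with more dissolved moles — to the right.
All effects act in the same direction — net shift to the right.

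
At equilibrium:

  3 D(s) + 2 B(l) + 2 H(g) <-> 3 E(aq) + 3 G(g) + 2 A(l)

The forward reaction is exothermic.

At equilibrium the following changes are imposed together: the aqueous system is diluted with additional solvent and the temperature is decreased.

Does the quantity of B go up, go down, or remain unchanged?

decreases

Dilution lowers every aqueous concentration by the same factor. Δn_aq = 3 − 0 = +3, so the system shifts toward the side with more dissolved moles — to the right.
The forward reaction is exothermic. Lowering T favours the exothermic direction — shift to the right.
The net shift is to the right. B is a reactant, so its amount decreases.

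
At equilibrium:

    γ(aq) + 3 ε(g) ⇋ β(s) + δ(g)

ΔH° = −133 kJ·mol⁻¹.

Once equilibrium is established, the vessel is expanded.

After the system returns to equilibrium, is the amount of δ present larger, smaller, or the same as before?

Gas moles: reactants 3, products 1 (Δn_gas = -2). Expansion shifts the system toward the side with more moles of gas — to the left.
The net shift is to the left. δ is a product, so its amount decreases.

decreases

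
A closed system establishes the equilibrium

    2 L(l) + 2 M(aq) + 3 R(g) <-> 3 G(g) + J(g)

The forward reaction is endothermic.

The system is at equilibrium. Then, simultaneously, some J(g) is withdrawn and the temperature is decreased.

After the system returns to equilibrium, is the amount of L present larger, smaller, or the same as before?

cannot be determined

Removing J (g), a product, drives the reaction to the right.
The forward reaction is endothermic. Lowering T favours the exothermic direction — shift to the left.
The two effects oppose each other, so the net shift — and hence the change in L — cannot be determined from the given information.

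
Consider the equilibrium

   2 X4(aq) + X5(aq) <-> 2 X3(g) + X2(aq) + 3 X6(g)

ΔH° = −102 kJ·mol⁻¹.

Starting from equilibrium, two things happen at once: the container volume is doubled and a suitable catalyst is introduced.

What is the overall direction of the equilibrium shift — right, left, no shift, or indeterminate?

Gas moles: reactants 0, products 5 (Δn_gas = +5). Expansion shifts the system toward the side with more moles of gas — to the right.
A catalyst speeds both forward and reverse rates equally; it changes neither Q nor K — no shift from this change.
Only the nonzero effect(s) matter; the net shift is to the right.

right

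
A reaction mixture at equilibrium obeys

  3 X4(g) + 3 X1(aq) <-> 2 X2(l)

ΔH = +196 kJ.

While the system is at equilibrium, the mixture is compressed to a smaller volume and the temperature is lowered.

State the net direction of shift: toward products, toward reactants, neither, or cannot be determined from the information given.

cannot be determined

Gas moles: reactants 3, products 0 (Δn_gas = -3). Compression shifts the system toward the side with fewer moles of gas — to the right.
The forward reaction is endothermic. Lowering T favours the exothermic direction — shift to the left.
The individual effects push in opposite directions; without quantitative information the net direction cannot be determined.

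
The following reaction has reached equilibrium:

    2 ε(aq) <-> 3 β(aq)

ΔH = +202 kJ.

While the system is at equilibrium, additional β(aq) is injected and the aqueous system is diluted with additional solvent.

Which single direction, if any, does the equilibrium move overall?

cannot be determined

Adding β (aq), a product, drives the reaction to the left.
Dilution lowers every aqueous concentration by the same factor. Δn_aq = 3 − 2 = +1, so the system shifts toward the side with more dissolved moles — to the right.
The individual effects push in opposite directions; without quantitative information the net direction cannot be determined.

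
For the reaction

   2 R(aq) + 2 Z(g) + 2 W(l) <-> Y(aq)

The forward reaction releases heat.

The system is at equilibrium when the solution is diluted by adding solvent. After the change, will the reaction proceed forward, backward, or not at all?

Dilution lowers every aqueous concentration by the same factor. Δn_aq = 1 − 2 = -1, so the system shifts toward the side with more dissolved moles — to the left.

left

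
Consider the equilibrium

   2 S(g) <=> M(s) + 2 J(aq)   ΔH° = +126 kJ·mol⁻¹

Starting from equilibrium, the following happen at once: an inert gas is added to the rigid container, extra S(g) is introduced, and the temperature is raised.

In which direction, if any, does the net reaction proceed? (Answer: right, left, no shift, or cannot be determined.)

right

At constant volume, adding an inert gas leaves every reacting species' partial pressure unchanged, so Q is unchanged — no shift from this change.
Adding S (g), a reactant, drives the reaction to the right.
The forward reaction is endothermic. Raising T favours the endothermic direction — shift to the right.
Only the nonzero effect(s) matter; the net shift is to the right.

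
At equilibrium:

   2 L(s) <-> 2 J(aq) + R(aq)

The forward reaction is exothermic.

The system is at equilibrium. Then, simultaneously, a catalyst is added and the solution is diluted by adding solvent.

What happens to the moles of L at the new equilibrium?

decreases

A catalyst speeds both forward and reverse rates equally; it changes neither Q nor K — no shift from this change.
Dilution lowers every aqueous concentration by the same factor. Δn_aq = 3 − 0 = +3, so the system shifts toward the side with more dissolved moles — to the right.
The net shift is to the right. L is a reactant, so its amount decreases.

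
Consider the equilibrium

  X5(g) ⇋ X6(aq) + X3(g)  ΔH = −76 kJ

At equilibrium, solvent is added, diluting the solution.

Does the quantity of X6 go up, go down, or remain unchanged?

increases

Dilution lowers every aqueous concentration by the same factor. Δn_aq = 1 − 0 = +1, so the system shifts toward the side with more dissolved moles — to the right.
The net shift is to the right. X6 is a product, so its amount increases.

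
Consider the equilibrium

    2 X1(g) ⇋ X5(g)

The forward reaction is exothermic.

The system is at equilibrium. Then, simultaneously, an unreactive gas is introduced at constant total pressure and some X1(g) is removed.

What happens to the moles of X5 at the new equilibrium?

Adding inert gas at constant total pressure expands the volume and lowers every reacting partial pressure. With Δn_gas = 1 − 2 = -1, Q moves away from K toward the side with fewer gas moles, so the system shifts toward the side with more gas moles — to the left.
Removing X1 (g), a reactant, drives the reaction to the left.
The net shift is to the left. X5 is a product, so its amount decreases.

decreases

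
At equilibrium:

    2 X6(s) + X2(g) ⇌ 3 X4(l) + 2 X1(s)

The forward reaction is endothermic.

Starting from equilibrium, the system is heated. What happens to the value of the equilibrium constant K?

increases

K depends on temperature via the van 't Hoff relation. The forward reaction is endothermic, so raising T increases K.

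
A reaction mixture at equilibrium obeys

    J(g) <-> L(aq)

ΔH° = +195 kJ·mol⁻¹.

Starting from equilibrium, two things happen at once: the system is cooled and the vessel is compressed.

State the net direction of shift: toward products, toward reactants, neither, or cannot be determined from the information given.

The forward reaction is endothermic. Lowering T favours the exothermic direction — shift to the left.
Gas moles: reactants 1, products 0 (Δn_gas = -1). Compression shifts the system toward the side with fewer moles of gas — to the right.
The individual effects push in opposite directions; without quantitative information the net direction cannot be determined.

cannot be determined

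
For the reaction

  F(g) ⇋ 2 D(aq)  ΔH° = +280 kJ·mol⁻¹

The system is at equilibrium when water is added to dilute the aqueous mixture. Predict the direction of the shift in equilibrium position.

Dilution lowers every aqueous concentration by the same factor. Δn_aq = 2 − 0 = +2, so the system shifts toward the side with more dissolved moles — to the right.

right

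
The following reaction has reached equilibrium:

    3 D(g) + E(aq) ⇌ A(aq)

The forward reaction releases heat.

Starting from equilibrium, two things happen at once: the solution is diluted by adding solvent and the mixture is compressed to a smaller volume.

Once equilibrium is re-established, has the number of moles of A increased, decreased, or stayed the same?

Dilution scales every aqueous concentration by the same factor. Δn_aq = 1 − 1 = 0, so Q is unchanged — no shift.
Gas moles: reactants 3, products 0 (Δn_gas = -3). Compression shifts the system toward the side with fewer moles of gas — to the right.
The net shift is to the right. A is a product, so its amount increases.

increases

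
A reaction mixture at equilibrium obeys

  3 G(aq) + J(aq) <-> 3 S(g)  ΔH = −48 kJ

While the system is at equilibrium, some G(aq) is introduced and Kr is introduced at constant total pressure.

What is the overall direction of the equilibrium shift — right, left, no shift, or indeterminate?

right

Adding G (aq), a reactant, drives the reaction to the right.
Adding inert gas at constant total pressure expands the volume and lowers every reacting partial pressure. With Δn_gas = 3 − 0 = +3, Q moves away from K toward the side with fewer gas moles, so the system shifts toward the side with more gas moles — to the right.
All effects act in the same direction — net shift to the right.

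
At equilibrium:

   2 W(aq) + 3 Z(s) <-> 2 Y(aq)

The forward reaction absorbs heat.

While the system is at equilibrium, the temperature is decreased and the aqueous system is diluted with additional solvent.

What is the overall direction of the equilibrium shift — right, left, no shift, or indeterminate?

The forward reaction is endothermic. Lowering T favours the exothermic direction — shift to the left.
Dilution scales every aqueous concentration by the same factor. Δn_aq = 2 − 2 = 0, so Q is unchanged — no shift.
Only the nonzero effect(s) matter; the net shift is to the left.

left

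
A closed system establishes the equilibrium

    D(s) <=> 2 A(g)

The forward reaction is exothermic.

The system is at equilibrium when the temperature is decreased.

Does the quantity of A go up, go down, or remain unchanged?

The forward reaction is exothermic. Lowering T favours the exothermic direction — shift to the right.
The net shift is to the right. A is a product, so its amount increases.

increases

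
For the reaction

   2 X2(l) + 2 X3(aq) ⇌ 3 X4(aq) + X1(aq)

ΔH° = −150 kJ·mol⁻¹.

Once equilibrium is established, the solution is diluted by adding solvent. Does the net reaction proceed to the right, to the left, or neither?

right

Dilution lowers every aqueous concentration by the same factor. Δn_aq = 4 − 2 = +2, so the system shifts toward the side with more dissolved moles — to the right.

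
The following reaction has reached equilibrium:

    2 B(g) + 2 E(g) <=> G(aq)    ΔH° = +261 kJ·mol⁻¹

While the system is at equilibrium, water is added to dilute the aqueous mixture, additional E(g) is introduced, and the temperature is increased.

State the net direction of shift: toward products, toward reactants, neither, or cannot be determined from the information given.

Dilution lowers every aqueous concentration by the same factor. Δn_aq = 1 − 0 = +1, so the system shifts toward the side with more dissolved moles — to the right.
Adding E (g), a reactant, drives the reaction to the right.
The forward reaction is endothermic. Raising T favours the endothermic direction — shift to the right.
All effects act in the same direction — net shift to the right.

right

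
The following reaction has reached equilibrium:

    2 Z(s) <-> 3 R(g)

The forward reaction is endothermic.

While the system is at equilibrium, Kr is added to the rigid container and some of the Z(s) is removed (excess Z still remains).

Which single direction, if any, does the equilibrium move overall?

no shift

At constant volume, adding an inert gas leaves every reacting species' partial pressure unchanged, so Q is unchanged — no shift from this change.
Z is a pure solid; its activity is 1 regardless of amount, so Q is unaffected — no shift from this change.
None of the changes alters Q relative to K, so there is no net shift.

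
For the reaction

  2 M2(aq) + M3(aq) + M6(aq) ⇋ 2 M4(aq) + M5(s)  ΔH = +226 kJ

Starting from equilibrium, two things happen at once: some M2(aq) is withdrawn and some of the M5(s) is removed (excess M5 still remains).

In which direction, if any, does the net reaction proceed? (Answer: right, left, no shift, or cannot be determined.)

left

Removing M2 (aq), a reactant, drives the reaction to the left.
M5 is a pure solid; its activity is 1 regardless of amount, so Q is unaffected — no shift from this change.
Only the nonzero effect(s) matter; the net shift is to the left.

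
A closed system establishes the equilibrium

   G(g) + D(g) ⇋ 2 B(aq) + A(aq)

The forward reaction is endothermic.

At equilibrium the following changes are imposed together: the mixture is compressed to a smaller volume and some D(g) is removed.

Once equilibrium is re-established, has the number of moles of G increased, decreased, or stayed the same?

Gas moles: reactants 2, products 0 (Δn_gas = -2). Compression shifts the system toward the side with fewer moles of gas — to the right.
Removing D (g), a reactant, drives the reaction to the left.
The two effects oppose each other, so the net shift — and hence the change in G — cannot be determined from the given information.

cannot be determined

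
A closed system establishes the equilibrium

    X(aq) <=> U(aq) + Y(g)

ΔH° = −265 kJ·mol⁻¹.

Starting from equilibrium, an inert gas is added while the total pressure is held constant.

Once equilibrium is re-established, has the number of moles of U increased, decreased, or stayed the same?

increases

Adding inert gas at constant total pressure expands the volume and lowers every reacting partial pressure. With Δn_gas = 1 − 0 = +1, Q moves away from K toward the side with fewer gas moles, so the system shifts toward the side with more gas moles — to the right.
The net shift is to the right. U is a product, so its amount increases.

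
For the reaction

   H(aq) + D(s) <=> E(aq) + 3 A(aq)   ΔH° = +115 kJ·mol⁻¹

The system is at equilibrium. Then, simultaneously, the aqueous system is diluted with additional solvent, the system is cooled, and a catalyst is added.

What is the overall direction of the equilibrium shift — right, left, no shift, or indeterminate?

cannot be determined

Dilution lowers every aqueous concentration by the same factor. Δn_aq = 4 − 1 = +3, so the system shifts toward the side with more dissolved moles — to the right.
The forward reaction is endothermic. Lowering T favours the exothermic direction — shift to the left.
A catalyst speeds both forward and reverse rates equally; it changes neither Q nor K — no shift from this change.
The individual effects push in opposite directions; without quantitative information the net direction cannot be determined.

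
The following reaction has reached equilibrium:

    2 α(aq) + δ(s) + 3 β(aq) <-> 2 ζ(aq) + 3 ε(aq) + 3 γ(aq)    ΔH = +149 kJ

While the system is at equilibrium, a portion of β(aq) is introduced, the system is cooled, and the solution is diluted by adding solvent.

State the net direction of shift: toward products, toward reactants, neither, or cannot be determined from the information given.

Adding β (aq), a reactant, drives the reaction to the right.
The forward reaction is endothermic. Lowering T favours the exothermic direction — shift to the left.
Dilution lowers every aqueous concentration by the same factor. Δn_aq = 8 − 5 = +3, so the system shifts toward the side with more dissolved moles — to the right.
The individual effects push in opposite directions; without quantitative information the net direction cannot be determined.

cannot be determined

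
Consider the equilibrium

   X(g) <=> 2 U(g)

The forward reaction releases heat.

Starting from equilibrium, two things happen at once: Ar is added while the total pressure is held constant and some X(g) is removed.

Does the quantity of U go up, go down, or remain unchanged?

cannot be determined

Adding inert gas at constant total pressure expands the volume and lowers every reacting partial pressure. With Δn_gas = 2 − 1 = +1, Q moves away from K toward the side with fewer gas moles, so the system shifts toward the side with more gas moles — to the right.
Removing X (g), a reactant, drives the reaction to the left.
The two effects oppose each other, so the net shift — and hence the change in U — cannot be determined from the given information.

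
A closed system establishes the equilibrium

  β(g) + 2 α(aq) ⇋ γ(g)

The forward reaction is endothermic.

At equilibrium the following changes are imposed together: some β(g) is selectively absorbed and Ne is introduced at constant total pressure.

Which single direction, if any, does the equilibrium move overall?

left

Removing β (g), a reactant, drives the reaction to the left.
Adding inert gas at constant total pressure expands the volume, scaling every reacting partial pressure by the same factor. Δn_gas = 1 − 1 = 0, so Q is unchanged — no shift.
Only the nonzero effect(s) matter; the net shift is to the left.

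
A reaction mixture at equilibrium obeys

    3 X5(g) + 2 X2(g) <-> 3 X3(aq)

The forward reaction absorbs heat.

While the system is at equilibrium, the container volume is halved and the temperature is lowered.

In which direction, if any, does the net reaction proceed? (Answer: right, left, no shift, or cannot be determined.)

cannot be determined

Gas moles: reactants 5, products 0 (Δn_gas = -5). Compression shifts the system toward the side with fewer moles of gas — to the right.
The forward reaction is endothermic. Lowering T favours the exothermic direction — shift to the left.
The individual effects push in opposite directions; without quantitative information the net direction cannot be determined.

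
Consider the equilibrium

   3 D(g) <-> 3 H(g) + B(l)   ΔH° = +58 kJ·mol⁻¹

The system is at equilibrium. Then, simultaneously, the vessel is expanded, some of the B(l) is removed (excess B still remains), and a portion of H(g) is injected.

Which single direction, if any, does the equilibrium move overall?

Gas moles: reactants 3, products 3. Δn_gas = 0, so a volume change leaves Q equal to K — no shift from this change.
B is a pure liquid; its activity is 1 regardless of amount, so Q is unaffected — no shift from this change.
Adding H (g), a product, drives the reaction to the left.
Only the nonzero effect(s) matter; the net shift is to the left.

left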